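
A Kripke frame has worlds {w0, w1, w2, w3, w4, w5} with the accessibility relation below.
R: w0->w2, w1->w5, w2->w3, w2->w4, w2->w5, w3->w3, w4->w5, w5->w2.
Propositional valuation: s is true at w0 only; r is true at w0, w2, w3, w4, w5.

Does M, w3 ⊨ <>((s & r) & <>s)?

No

At w3: <>((s & r) & <>s) requires (s & r) & <>s at some successor in {w3}.
  At w3: (s & r) & <>s is false.
So <>((s & r) & <>s) is false at w3.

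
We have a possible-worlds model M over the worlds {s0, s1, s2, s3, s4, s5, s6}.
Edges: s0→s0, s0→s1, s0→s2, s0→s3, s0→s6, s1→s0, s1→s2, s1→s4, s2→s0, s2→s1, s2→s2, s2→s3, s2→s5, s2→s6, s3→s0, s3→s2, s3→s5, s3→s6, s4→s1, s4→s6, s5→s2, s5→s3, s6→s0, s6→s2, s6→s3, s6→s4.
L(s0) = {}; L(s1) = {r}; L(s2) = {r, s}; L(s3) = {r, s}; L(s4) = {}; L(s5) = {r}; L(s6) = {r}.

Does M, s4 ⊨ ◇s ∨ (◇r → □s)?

No

Recall that □ψ holds at a world iff ψ holds at every accessible world, and ◇ψ holds iff ψ holds at some accessible world.
At s4: ◇s is false, ◇r → □s is false, so ◇s ∨ (◇r → □s) is false.
  At s4: ◇s requires s at some successor in {s1, s6}.
    At s1: s is false.
    At s6: s is false.
  So ◇s is false at s4.
  At s4: ◇r is true, □s is false, so ◇r → □s is false.
    At s4: ◇r requires r at some successor in {s1, s6}.
      r holds at s1, so ◇r is true at s4.
    At s4: □s requires s at every successor {s1, s6}.
      s fails at s1, so □s is false at s4.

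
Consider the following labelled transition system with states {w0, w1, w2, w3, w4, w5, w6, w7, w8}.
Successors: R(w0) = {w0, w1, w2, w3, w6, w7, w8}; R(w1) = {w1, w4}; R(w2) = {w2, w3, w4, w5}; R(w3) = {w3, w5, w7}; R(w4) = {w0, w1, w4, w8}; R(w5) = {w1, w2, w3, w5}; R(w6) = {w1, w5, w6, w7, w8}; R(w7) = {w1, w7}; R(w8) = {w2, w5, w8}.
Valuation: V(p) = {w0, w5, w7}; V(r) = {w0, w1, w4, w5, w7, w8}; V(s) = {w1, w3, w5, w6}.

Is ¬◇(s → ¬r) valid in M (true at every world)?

Recall that ◇ψ holds at a world iff ψ holds at some accessible world.
Let φ = ¬◇(s → ¬r). Evaluate φ at each world:
  w0 (successors {w0, w1, w2, w3, w6, w7, w8}): φ is false.
  w1 (successors {w1, w4}): φ is false.
  w2 (successors {w2, w3, w4, w5}): φ is false.
  w3 (successors {w3, w5, w7}): φ is false.
  w4 (successors {w0, w1, w4, w8}): φ is false.
  w5 (successors {w1, w2, w3, w5}): φ is false.
  w6 (successors {w1, w5, w6, w7, w8}): φ is false.
  w7 (successors {w1, w7}): φ is false.
  w8 (successors {w2, w5, w8}): φ is false.
Detail at w0 (counterexample):
  At w0: ◇(s → ¬r) is true, so ¬◇(s → ¬r) is false.
    At w0: ◇(s → ¬r) requires s → ¬r at some successor in {w0, w1, w2, w3, w6, w7, w8}.
      s → ¬r holds at w0, so ◇(s → ¬r) is true at w0.

No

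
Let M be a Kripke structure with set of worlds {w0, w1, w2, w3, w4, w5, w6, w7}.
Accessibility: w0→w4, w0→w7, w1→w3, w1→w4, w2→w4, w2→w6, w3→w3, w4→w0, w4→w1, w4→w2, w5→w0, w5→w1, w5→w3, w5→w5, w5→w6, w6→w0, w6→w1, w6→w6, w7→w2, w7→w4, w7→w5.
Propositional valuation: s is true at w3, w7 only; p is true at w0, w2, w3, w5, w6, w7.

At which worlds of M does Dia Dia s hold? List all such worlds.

w1, w3, w4, w5, w6, w7

Let φ = Dia Dia s. Evaluate φ at each world:
  w0 (successors {w4, w7}): φ is false.
  w1 (successors {w3, w4}): φ is true.
  w2 (successors {w4, w6}): φ is false.
  w3 (successors {w3}): φ is true.
  w4 (successors {w0, w1, w2}): φ is true.
  w5 (successors {w0, w1, w3, w5, w6}): φ is true.
  w6 (successors {w0, w1, w6}): φ is true.
  w7 (successors {w2, w4, w5}): φ is true.
For instance, at w7:
  At w7: Dia Dia s requires Dia s at some successor in {w2, w4, w5}.
    Dia s holds at w5, so Dia Dia s is true at w7.
      At w5: Dia s requires s at some successor in {w0, w1, w3, w5, w6}.
        s holds at w3, so Dia s is true at w5.
Satisfying worlds: {w1, w3, w4, w5, w6, w7}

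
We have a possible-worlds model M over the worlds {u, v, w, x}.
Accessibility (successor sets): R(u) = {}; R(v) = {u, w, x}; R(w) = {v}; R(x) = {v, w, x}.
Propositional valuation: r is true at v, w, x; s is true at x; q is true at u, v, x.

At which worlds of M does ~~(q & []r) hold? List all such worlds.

u, x

Recall that []ψ holds at a world iff ψ holds at every accessible world, and <>ψ holds iff ψ holds at some accessible world.
Let φ = ~~(q & []r). Evaluate φ at each world:
  u (successors ∅): φ is true.
  v (successors {u, w, x}): φ is false.
  w (successors {v}): φ is false.
  x (successors {v, w, x}): φ is true.
For instance, at v:
  At v: ~(q & []r) is true, so ~~(q & []r) is false.
    At v: q & []r is false, so ~(q & []r) is true.
      At v: q is true, []r is false, so q & []r is false.
Satisfying worlds: {u, x}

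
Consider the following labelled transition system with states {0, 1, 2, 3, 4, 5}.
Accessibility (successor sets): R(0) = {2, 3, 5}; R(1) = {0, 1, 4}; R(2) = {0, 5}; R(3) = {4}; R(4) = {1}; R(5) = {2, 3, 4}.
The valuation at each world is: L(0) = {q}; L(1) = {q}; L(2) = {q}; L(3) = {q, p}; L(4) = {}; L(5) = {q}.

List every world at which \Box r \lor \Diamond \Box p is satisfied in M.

none

Let φ = \Box r \lor \Diamond \Box p. Evaluate φ at each world:
  0 (successors {2, 3, 5}): φ is false.
  1 (successors {0, 1, 4}): φ is false.
  2 (successors {0, 5}): φ is false.
  3 (successors {4}): φ is false.
  4 (successors {1}): φ is false.
  5 (successors {2, 3, 4}): φ is false.
For instance, at 1:
  At 1: \Box r is false, \Diamond \Box p is false, so \Box r \lor \Diamond \Box p is false.
    At 1: \Box r requires r at every successor {0, 1, 4}.
      r fails at 0, so \Box r is false at 1.
    At 1: \Diamond \Box p requires \Box p at some successor in {0, 1, 4}.
      At 0: \Box p is false.
      At 1: \Box p is false.
      At 4: \Box p is false.
    So \Diamond \Box p is false at 1.
Satisfying worlds: none.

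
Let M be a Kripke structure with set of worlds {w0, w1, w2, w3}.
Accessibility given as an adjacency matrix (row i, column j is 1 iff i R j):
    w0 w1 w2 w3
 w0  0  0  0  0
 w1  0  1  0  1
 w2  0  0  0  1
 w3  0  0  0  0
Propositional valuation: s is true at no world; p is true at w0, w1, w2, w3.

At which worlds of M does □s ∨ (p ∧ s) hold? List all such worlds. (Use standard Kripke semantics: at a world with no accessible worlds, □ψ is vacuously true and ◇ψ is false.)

Let φ = □s ∨ (p ∧ s). Evaluate φ at each world:
  w0 (successors ∅): φ is true.
  w1 (successors {w1, w3}): φ is false.
  w2 (successors {w3}): φ is false.
  w3 (successors ∅): φ is true.
For instance, at w1:
  At w1: □s is false, p ∧ s is false, so □s ∨ (p ∧ s) is false.
    At w1: □s requires s at every successor {w1, w3}.
      s fails at w1, so □s is false at w1.
Satisfying worlds: {w0, w3}

w0, w3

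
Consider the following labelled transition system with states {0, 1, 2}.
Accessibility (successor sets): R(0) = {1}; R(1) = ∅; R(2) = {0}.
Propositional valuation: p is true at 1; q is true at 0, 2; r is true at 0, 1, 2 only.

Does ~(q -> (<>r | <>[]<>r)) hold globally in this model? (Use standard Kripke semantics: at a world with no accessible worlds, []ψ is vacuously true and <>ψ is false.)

Let φ = ~(q -> (<>r | <>[]<>r)). Evaluate φ at each world:
  0 (successors {1}): φ is false.
  1 (successors ∅): φ is false.
  2 (successors {0}): φ is false.
Detail at 0 (counterexample):
  At 0: q -> (<>r | <>[]<>r) is true, so ~(q -> (<>r | <>[]<>r)) is false.
    At 0: q is true, <>r | <>[]<>r is true, so q -> (<>r | <>[]<>r) is true.
      At 0: <>r is true, <>[]<>r is true, so <>r | <>[]<>r is true.

No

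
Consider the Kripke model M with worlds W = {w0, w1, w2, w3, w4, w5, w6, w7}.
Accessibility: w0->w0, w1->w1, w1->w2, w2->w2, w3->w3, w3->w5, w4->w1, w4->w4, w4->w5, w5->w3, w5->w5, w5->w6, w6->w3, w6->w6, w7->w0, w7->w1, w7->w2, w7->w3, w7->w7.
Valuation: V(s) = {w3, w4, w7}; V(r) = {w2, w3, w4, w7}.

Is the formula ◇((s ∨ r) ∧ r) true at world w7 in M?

Yes

At w7: ◇((s ∨ r) ∧ r) requires (s ∨ r) ∧ r at some successor in {w0, w1, w2, w3, w7}.
  (s ∨ r) ∧ r holds at w2, so ◇((s ∨ r) ∧ r) is true at w7.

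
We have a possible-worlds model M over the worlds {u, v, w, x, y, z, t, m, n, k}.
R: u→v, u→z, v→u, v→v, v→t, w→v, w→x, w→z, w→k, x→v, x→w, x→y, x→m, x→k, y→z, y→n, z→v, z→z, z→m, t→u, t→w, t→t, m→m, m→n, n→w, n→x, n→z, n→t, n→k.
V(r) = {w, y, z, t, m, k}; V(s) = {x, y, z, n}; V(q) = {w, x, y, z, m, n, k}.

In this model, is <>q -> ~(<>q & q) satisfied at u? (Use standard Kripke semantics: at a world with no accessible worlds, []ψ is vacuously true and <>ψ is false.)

At u: <>q is true, ~(<>q & q) is true, so <>q -> ~(<>q & q) is true.
  At u: <>q requires q at some successor in {v, z}.
    q holds at z, so <>q is true at u.
  At u: <>q & q is false, so ~(<>q & q) is true.
    At u: <>q is true, q is false, so <>q & q is false.
      At u: <>q requires q at some successor in {v, z}.
        q holds at z, so <>q is true at u.

Yes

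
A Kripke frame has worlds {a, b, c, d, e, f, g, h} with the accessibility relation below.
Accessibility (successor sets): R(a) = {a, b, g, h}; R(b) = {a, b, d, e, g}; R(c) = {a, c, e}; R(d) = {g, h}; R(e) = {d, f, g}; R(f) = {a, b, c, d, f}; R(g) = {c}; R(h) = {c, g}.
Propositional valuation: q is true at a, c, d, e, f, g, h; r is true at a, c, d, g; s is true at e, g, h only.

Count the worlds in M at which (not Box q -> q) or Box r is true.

Let φ = (not Box q -> q) or Box r. Evaluate φ at each world:
  a (successors {a, b, g, h}): φ is true.
  b (successors {a, b, d, e, g}): φ is false.
  c (successors {a, c, e}): φ is true.
  d (successors {g, h}): φ is true.
  e (successors {d, f, g}): φ is true.
  f (successors {a, b, c, d, f}): φ is true.
  g (successors {c}): φ is true.
  h (successors {c, g}): φ is true.
For instance, at e:
  At e: not Box q -> q is true, Box r is false, so (not Box q -> q) or Box r is true.
    At e: not Box q is false, q is true, so not Box q -> q is true.
      At e: Box q is true, so not Box q is false.
    At e: Box r requires r at every successor {d, f, g}.
      r fails at f, so Box r is false at e.
Satisfying worlds: {a, c, d, e, f, g, h}

7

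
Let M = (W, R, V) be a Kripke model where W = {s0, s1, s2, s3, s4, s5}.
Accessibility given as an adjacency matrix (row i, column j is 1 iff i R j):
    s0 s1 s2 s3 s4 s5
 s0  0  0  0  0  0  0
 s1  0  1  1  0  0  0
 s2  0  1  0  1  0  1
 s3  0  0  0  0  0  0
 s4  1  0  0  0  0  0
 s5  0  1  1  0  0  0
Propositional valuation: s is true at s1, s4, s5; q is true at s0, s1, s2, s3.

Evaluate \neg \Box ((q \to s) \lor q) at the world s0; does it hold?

Recall that \Box ψ holds at a world iff ψ holds at every accessible world, and \Diamond ψ holds iff ψ holds at some accessible world.
At s0: \Box ((q \to s) \lor q) is true, so \neg \Box ((q \to s) \lor q) is false.
  At s0: no accessible worlds, so \Box ((q \to s) \lor q) holds vacuously.

No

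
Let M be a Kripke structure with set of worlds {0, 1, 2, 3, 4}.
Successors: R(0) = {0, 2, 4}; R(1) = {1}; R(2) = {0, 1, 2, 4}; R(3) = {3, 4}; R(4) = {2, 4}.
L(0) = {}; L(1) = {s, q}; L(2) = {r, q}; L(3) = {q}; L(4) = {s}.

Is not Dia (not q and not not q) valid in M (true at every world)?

Yes

Let φ = not Dia (not q and not not q). Evaluate φ at each world:
  0 (successors {0, 2, 4}): φ is true.
  1 (successors {1}): φ is true.
  2 (successors {0, 1, 2, 4}): φ is true.
  3 (successors {3, 4}): φ is true.
  4 (successors {2, 4}): φ is true.
For instance, at 2:
  At 2: Dia (not q and not not q) is false, so not Dia (not q and not not q) is true.
    At 2: Dia (not q and not not q) requires not q and not not q at some successor in {0, 1, 2, 4}.
      At 0: not q and not not q is false.
      At 1: not q and not not q is false.
      At 2: not q and not not q is false.
      At 4: not q and not not q is false.
    So Dia (not q and not not q) is false at 2.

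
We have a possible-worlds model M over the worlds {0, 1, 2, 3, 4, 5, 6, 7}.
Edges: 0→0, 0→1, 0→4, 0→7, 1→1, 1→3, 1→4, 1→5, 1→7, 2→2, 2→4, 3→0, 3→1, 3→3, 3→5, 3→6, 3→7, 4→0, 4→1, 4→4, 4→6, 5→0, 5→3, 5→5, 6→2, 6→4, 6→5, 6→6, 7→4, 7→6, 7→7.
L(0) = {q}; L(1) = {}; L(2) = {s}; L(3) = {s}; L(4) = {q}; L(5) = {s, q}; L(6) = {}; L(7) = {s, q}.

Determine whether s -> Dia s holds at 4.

Yes

At 4: s is false, Dia s is false, so s -> Dia s is true.
  At 4: Dia s requires s at some successor in {0, 1, 4, 6}.
    At 0: s is false.
    At 1: s is false.
    At 4: s is false.
    At 6: s is false.
  So Dia s is false at 4.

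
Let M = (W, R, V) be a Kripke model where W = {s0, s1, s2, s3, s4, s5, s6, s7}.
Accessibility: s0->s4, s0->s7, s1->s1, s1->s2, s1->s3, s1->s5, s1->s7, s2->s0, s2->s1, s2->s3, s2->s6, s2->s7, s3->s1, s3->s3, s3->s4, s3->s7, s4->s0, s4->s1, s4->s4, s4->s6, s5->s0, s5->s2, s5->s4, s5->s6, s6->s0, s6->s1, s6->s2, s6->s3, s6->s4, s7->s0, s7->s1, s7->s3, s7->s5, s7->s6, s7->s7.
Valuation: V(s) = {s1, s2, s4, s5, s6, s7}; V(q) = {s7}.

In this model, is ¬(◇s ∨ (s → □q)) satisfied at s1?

At s1: ◇s ∨ (s → □q) is true, so ¬(◇s ∨ (s → □q)) is false.
  At s1: ◇s is true, s → □q is false, so ◇s ∨ (s → □q) is true.
    At s1: ◇s requires s at some successor in {s1, s2, s3, s5, s7}.
      s holds at s1, so ◇s is true at s1.
    At s1: s is true, □q is false, so s → □q is false.
      At s1: □q requires q at every successor {s1, s2, s3, s5, s7}.
        q fails at s1, so □q is false at s1.

No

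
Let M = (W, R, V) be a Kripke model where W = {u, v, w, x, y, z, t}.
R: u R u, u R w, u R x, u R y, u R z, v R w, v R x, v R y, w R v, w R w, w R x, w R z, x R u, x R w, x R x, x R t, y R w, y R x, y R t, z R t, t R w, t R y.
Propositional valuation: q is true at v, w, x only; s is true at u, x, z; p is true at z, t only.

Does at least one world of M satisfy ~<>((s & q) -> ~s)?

No

Recall that <>ψ holds at a world iff ψ holds at some accessible world.
Let φ = ~<>((s & q) -> ~s). Evaluate φ at each world:
  u (successors {u, w, x, y, z}): φ is false.
  v (successors {w, x, y}): φ is false.
  w (successors {v, w, x, z}): φ is false.
  x (successors {u, w, x, t}): φ is false.
  y (successors {w, x, t}): φ is false.
  z (successors {t}): φ is false.
  t (successors {w, y}): φ is false.
For instance, at y:
  At y: <>((s & q) -> ~s) is true, so ~<>((s & q) -> ~s) is false.
    At y: <>((s & q) -> ~s) requires (s & q) -> ~s at some successor in {w, x, t}.
      (s & q) -> ~s holds at w, so <>((s & q) -> ~s) is true at y.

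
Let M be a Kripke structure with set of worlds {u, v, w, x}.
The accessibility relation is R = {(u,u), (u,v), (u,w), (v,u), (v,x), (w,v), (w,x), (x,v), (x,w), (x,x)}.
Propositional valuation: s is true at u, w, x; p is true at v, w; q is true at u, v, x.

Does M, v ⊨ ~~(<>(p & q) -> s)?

Recall that <>ψ holds at a world iff ψ holds at some accessible world.
At v: ~(<>(p & q) -> s) is false, so ~~(<>(p & q) -> s) is true.
  At v: <>(p & q) -> s is true, so ~(<>(p & q) -> s) is false.
    At v: <>(p & q) is false, s is false, so <>(p & q) -> s is true.
      At v: <>(p & q) requires p & q at some successor in {u, x}.
        At u: p & q is false.
        At x: p & q is false.
      So <>(p & q) is false at v.

Yes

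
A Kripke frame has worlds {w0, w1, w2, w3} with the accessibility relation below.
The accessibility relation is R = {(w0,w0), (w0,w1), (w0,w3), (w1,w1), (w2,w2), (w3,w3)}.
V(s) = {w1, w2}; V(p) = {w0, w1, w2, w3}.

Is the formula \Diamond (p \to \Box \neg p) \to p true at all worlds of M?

Let φ = \Diamond (p \to \Box \neg p) \to p. Evaluate φ at each world:
  w0 (successors {w0, w1, w3}): φ is true.
  w1 (successors {w1}): φ is true.
  w2 (successors {w2}): φ is true.
  w3 (successors {w3}): φ is true.
For instance, at w1:
  At w1: \Diamond (p \to \Box \neg p) is false, p is true, so \Diamond (p \to \Box \neg p) \to p is true.
    At w1: \Diamond (p \to \Box \neg p) requires p \to \Box \neg p at some successor in {w1}.
      At w1: p \to \Box \neg p is false.
    So \Diamond (p \to \Box \neg p) is false at w1.

Yes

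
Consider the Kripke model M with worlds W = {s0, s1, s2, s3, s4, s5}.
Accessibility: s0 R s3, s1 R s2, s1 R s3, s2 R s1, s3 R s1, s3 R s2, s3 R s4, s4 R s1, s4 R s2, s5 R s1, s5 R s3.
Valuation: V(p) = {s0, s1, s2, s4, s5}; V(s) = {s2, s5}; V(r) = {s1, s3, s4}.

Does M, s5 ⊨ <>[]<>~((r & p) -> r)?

At s5: <>[]<>~((r & p) -> r) requires []<>~((r & p) -> r) at some successor in {s1, s3}.
  At s1: []<>~((r & p) -> r) is false.
  At s3: []<>~((r & p) -> r) is false.
So <>[]<>~((r & p) -> r) is false at s5.

No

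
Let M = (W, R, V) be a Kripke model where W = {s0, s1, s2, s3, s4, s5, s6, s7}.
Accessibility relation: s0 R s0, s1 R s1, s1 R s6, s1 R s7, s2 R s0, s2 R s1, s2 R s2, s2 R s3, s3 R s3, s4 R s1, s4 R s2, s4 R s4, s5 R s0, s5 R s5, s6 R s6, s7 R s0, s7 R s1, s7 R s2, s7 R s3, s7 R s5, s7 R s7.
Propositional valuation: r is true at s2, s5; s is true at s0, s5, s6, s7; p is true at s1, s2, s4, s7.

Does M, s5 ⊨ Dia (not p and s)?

Yes

At s5: Dia (not p and s) requires not p and s at some successor in {s0, s5}.
  not p and s holds at s0, so Dia (not p and s) is true at s5.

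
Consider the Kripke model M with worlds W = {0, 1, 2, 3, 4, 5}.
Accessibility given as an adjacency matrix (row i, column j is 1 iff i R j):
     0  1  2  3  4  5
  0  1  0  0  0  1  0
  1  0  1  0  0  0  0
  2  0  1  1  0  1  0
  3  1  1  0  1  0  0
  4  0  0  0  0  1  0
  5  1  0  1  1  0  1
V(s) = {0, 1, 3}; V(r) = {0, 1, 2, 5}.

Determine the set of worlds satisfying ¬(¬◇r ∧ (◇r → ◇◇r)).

Recall that ◇ψ holds at a world iff ψ holds at some accessible world.
Let φ = ¬(¬◇r ∧ (◇r → ◇◇r)). Evaluate φ at each world:
  0 (successors {0, 4}): φ is true.
  1 (successors {1}): φ is true.
  2 (successors {1, 2, 4}): φ is true.
  3 (successors {0, 1, 3}): φ is true.
  4 (successors {4}): φ is false.
  5 (successors {0, 2, 3, 5}): φ is true.
For instance, at 3:
  At 3: ¬◇r ∧ (◇r → ◇◇r) is false, so ¬(¬◇r ∧ (◇r → ◇◇r)) is true.
    At 3: ¬◇r is false, ◇r → ◇◇r is true, so ¬◇r ∧ (◇r → ◇◇r) is false.
      At 3: ◇r is true, so ¬◇r is false.
      At 3: ◇r is true, ◇◇r is true, so ◇r → ◇◇r is true.
Satisfying worlds: {0, 1, 2, 3, 5}

0, 1, 2, 3, 5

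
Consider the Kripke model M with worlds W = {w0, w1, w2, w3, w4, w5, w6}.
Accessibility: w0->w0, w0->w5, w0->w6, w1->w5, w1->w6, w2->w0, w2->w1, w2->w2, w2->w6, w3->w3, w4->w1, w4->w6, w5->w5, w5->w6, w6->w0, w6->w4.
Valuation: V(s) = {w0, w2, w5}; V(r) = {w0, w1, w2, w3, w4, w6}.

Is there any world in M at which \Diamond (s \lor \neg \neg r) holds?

Let φ = \Diamond (s \lor \neg \neg r). Evaluate φ at each world:
  w0 (successors {w0, w5, w6}): φ is true.
  w1 (successors {w5, w6}): φ is true.
  w2 (successors {w0, w1, w2, w6}): φ is true.
  w3 (successors {w3}): φ is true.
  w4 (successors {w1, w6}): φ is true.
  w5 (successors {w5, w6}): φ is true.
  w6 (successors {w0, w4}): φ is true.
Detail at w0 (witness):
  At w0: \Diamond (s \lor \neg \neg r) requires s \lor \neg \neg r at some successor in {w0, w5, w6}.
    s \lor \neg \neg r holds at w0, so \Diamond (s \lor \neg \neg r) is true at w0.

Yes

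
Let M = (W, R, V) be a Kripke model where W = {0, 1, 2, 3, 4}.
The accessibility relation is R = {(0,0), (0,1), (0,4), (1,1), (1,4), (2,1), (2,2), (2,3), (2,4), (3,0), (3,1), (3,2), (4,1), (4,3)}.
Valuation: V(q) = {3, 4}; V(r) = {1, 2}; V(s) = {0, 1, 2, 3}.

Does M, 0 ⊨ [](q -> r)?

Recall that []ψ holds at a world iff ψ holds at every accessible world, and <>ψ holds iff ψ holds at some accessible world.
At 0: [](q -> r) requires q -> r at every successor {0, 1, 4}.
  q -> r fails at 4, so [](q -> r) is false at 0.

No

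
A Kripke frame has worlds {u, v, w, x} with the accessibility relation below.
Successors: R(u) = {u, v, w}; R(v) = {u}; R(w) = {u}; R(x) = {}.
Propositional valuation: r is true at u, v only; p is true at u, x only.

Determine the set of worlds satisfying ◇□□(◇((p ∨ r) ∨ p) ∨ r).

u, v, w

Let φ = ◇□□(◇((p ∨ r) ∨ p) ∨ r). Evaluate φ at each world:
  u (successors {u, v, w}): φ is true.
  v (successors {u}): φ is true.
  w (successors {u}): φ is true.
  x (successors ∅): φ is false.
For instance, at w:
  At w: ◇□□(◇((p ∨ r) ∨ p) ∨ r) requires □□(◇((p ∨ r) ∨ p) ∨ r) at some successor in {u}.
    □□(◇((p ∨ r) ∨ p) ∨ r) holds at u, so ◇□□(◇((p ∨ r) ∨ p) ∨ r) is true at w.
      At u: □□(◇((p ∨ r) ∨ p) ∨ r) requires □(◇((p ∨ r) ∨ p) ∨ r) at every successor {u, v, w}.
        At u: □(◇((p ∨ r) ∨ p) ∨ r) is true.
        At v: □(◇((p ∨ r) ∨ p) ∨ r) is true.
        At w: □(◇((p ∨ r) ∨ p) ∨ r) is true.
      So □□(◇((p ∨ r) ∨ p) ∨ r) is true at u.
Satisfying worlds: {u, v, w}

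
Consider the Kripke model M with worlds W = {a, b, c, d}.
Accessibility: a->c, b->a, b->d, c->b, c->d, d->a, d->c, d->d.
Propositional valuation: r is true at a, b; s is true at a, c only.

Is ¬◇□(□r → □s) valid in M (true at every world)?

Let φ = ¬◇□(□r → □s). Evaluate φ at each world:
  a (successors {c}): φ is false.
  b (successors {a, d}): φ is false.
  c (successors {b, d}): φ is false.
  d (successors {a, c, d}): φ is false.
Detail at a (counterexample):
  At a: ◇□(□r → □s) is true, so ¬◇□(□r → □s) is false.
    At a: ◇□(□r → □s) requires □(□r → □s) at some successor in {c}.
      □(□r → □s) holds at c, so ◇□(□r → □s) is true at a.

No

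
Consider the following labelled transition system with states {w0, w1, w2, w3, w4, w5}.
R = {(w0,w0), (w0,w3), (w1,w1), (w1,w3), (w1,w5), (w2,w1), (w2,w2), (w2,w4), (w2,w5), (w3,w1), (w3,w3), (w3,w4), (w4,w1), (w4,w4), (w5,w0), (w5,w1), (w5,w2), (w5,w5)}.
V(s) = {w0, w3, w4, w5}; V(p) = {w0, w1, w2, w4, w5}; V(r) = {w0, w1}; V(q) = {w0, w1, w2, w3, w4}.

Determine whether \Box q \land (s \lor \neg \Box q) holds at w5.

Recall that \Box ψ holds at a world iff ψ holds at every accessible world, and \Diamond ψ holds iff ψ holds at some accessible world.
At w5: \Box q is false, s \lor \neg \Box q is true, so \Box q \land (s \lor \neg \Box q) is false.
  At w5: \Box q requires q at every successor {w0, w1, w2, w5}.
    q fails at w5, so \Box q is false at w5.
  At w5: s is true, \neg \Box q is true, so s \lor \neg \Box q is true.
    At w5: \Box q is false, so \neg \Box q is true.
      At w5: \Box q requires q at every successor {w0, w1, w2, w5}.
        q fails at w5, so \Box q is false at w5.

No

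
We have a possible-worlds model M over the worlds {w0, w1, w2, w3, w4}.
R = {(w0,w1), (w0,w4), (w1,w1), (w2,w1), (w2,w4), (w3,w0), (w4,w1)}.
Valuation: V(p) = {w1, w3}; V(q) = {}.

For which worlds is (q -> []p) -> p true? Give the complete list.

Recall that []ψ holds at a world iff ψ holds at every accessible world, and <>ψ holds iff ψ holds at some accessible world.
Let φ = (q -> []p) -> p. Evaluate φ at each world:
  w0 (successors {w1, w4}): φ is false.
  w1 (successors {w1}): φ is true.
  w2 (successors {w1, w4}): φ is false.
  w3 (successors {w0}): φ is true.
  w4 (successors {w1}): φ is false.
For instance, at w2:
  At w2: q -> []p is true, p is false, so (q -> []p) -> p is false.
    At w2: q is false, []p is false, so q -> []p is true.
      At w2: []p requires p at every successor {w1, w4}.
        p fails at w4, so []p is false at w2.
Satisfying worlds: {w1, w3}

w1, w3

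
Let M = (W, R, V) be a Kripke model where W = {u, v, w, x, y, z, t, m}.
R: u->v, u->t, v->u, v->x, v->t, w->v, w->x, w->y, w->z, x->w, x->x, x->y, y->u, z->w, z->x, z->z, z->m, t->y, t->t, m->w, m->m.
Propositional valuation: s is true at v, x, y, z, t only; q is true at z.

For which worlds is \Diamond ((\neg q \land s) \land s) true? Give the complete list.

u, v, w, x, z, t

Let φ = \Diamond ((\neg q \land s) \land s). Evaluate φ at each world:
  u (successors {v, t}): φ is true.
  v (successors {u, x, t}): φ is true.
  w (successors {v, x, y, z}): φ is true.
  x (successors {w, x, y}): φ is true.
  y (successors {u}): φ is false.
  z (successors {w, x, z, m}): φ is true.
  t (successors {y, t}): φ is true.
  m (successors {w, m}): φ is false.
For instance, at m:
  At m: \Diamond ((\neg q \land s) \land s) requires (\neg q \land s) \land s at some successor in {w, m}.
    At w: (\neg q \land s) \land s is false.
    At m: (\neg q \land s) \land s is false.
  So \Diamond ((\neg q \land s) \land s) is false at m.
Satisfying worlds: {u, v, w, x, z, t}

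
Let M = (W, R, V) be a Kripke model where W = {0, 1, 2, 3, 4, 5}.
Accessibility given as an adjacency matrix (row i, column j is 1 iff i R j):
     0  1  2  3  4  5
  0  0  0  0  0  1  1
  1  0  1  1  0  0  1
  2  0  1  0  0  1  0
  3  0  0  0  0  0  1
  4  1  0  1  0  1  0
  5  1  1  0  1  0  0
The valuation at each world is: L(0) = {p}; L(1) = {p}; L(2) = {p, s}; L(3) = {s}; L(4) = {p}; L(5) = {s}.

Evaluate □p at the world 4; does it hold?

Recall that □ψ holds at a world iff ψ holds at every accessible world, and ◇ψ holds iff ψ holds at some accessible world.
At 4: □p requires p at every successor {0, 2, 4}.
  At 0: p is true.
  At 2: p is true.
  At 4: p is true.
So □p is true at 4.

Yes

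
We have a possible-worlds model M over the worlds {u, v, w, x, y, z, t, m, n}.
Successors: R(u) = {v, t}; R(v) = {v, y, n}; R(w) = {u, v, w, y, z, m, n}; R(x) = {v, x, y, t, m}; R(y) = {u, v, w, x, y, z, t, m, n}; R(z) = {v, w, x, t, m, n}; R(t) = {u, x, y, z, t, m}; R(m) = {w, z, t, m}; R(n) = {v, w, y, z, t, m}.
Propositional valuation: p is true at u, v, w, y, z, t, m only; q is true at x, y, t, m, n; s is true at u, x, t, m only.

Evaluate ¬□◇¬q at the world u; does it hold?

No

At u: □◇¬q is true, so ¬□◇¬q is false.
  At u: □◇¬q requires ◇¬q at every successor {v, t}.
      At v: ◇¬q requires ¬q at some successor in {v, y, n}.
        ¬q holds at v, so ◇¬q is true at v.
      At t: ◇¬q requires ¬q at some successor in {u, x, y, z, t, m}.
        ¬q holds at u, so ◇¬q is true at t.
  So □◇¬q is true at u.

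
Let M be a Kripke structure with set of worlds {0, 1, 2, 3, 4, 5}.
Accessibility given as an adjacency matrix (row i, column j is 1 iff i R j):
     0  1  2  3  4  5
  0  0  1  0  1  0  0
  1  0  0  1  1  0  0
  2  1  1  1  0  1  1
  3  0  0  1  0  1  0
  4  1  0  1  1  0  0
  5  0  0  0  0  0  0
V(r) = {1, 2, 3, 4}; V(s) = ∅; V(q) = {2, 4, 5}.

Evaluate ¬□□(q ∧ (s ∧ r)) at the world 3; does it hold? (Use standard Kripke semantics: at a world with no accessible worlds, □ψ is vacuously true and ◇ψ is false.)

At 3: □□(q ∧ (s ∧ r)) is false, so ¬□□(q ∧ (s ∧ r)) is true.
  At 3: □□(q ∧ (s ∧ r)) requires □(q ∧ (s ∧ r)) at every successor {2, 4}.
    □(q ∧ (s ∧ r)) fails at 2, so □□(q ∧ (s ∧ r)) is false at 3.
      At 2: □(q ∧ (s ∧ r)) requires q ∧ (s ∧ r) at every successor {0, 1, 2, 4, 5}.
        q ∧ (s ∧ r) fails at 0, so □(q ∧ (s ∧ r)) is false at 2.

Yes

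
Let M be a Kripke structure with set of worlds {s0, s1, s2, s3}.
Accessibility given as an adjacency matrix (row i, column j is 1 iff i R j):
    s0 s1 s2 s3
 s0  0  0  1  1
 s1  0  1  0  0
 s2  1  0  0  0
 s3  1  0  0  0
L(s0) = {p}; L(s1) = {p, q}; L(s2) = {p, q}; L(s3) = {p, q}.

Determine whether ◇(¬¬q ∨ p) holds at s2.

At s2: ◇(¬¬q ∨ p) requires ¬¬q ∨ p at some successor in {s0}.
  ¬¬q ∨ p holds at s0, so ◇(¬¬q ∨ p) is true at s2.

Yes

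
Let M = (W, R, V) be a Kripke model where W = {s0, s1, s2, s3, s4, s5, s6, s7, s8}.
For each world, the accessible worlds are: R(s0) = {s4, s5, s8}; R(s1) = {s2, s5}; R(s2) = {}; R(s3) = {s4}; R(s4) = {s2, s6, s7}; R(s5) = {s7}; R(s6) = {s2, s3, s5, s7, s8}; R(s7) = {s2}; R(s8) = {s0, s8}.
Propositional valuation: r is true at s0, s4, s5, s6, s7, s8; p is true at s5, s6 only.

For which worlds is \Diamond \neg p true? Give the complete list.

s0, s1, s3, s4, s5, s6, s7, s8

Let φ = \Diamond \neg p. Evaluate φ at each world:
  s0 (successors {s4, s5, s8}): φ is true.
  s1 (successors {s2, s5}): φ is true.
  s2 (successors ∅): φ is false.
  s3 (successors {s4}): φ is true.
  s4 (successors {s2, s6, s7}): φ is true.
  s5 (successors {s7}): φ is true.
  s6 (successors {s2, s3, s5, s7, s8}): φ is true.
  s7 (successors {s2}): φ is true.
  s8 (successors {s0, s8}): φ is true.
For instance, at s6:
  At s6: \Diamond \neg p requires \neg p at some successor in {s2, s3, s5, s7, s8}.
    \neg p holds at s2, so \Diamond \neg p is true at s6.
Satisfying worlds: {s0, s1, s3, s4, s5, s6, s7, s8}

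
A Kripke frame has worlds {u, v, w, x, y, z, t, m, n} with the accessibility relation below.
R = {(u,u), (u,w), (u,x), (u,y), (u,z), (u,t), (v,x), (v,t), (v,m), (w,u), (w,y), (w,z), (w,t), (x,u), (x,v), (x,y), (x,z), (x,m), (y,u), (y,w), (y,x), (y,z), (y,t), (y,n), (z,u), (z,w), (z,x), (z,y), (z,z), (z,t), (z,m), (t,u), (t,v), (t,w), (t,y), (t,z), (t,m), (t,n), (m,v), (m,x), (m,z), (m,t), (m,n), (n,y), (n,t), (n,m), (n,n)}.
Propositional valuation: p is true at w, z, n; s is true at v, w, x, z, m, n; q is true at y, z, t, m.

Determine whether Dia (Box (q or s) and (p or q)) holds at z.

At z: Dia (Box (q or s) and (p or q)) requires Box (q or s) and (p or q) at some successor in {u, w, x, y, z, t, m}.
  Box (q or s) and (p or q) holds at m, so Dia (Box (q or s) and (p or q)) is true at z.
    At m: Box (q or s) is true, p or q is true, so Box (q or s) and (p or q) is true.
      At m: Box (q or s) requires q or s at every successor {v, x, z, t, n}.
        At v: q or s is true.
        At x: q or s is true.
        At z: q or s is true.
        At t: q or s is true.
        At n: q or s is true.
      So Box (q or s) is true at m.

Yes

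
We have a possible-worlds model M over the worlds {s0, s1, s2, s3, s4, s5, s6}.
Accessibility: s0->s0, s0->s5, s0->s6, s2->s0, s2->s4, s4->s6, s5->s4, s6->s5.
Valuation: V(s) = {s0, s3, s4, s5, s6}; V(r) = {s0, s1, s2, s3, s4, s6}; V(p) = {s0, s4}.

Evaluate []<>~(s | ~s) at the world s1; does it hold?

Yes

At s1: no accessible worlds, so []<>~(s | ~s) holds vacuously.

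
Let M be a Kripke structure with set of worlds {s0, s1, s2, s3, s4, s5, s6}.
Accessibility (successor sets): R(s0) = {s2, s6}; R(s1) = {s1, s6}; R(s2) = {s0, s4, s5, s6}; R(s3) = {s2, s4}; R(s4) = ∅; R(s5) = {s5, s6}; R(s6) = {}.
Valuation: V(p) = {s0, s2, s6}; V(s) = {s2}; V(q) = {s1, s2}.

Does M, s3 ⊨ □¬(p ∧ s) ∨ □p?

At s3: □¬(p ∧ s) is false, □p is false, so □¬(p ∧ s) ∨ □p is false.
  At s3: □¬(p ∧ s) requires ¬(p ∧ s) at every successor {s2, s4}.
    ¬(p ∧ s) fails at s2, so □¬(p ∧ s) is false at s3.
  At s3: □p requires p at every successor {s2, s4}.
    p fails at s4, so □p is false at s3.

No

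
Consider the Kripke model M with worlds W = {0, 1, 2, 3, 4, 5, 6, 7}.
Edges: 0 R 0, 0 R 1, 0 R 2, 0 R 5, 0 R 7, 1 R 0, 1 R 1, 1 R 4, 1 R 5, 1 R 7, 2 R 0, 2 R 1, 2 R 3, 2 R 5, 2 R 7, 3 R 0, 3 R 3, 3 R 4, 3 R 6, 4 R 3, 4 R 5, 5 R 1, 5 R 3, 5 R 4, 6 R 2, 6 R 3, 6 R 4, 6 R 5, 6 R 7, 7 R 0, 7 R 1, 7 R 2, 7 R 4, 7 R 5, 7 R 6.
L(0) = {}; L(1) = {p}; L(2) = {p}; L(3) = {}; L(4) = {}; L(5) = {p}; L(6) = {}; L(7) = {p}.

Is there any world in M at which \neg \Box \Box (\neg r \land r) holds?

Recall that \Box ψ holds at a world iff ψ holds at every accessible world, and \Diamond ψ holds iff ψ holds at some accessible world.
Let φ = \neg \Box \Box (\neg r \land r). Evaluate φ at each world:
  0 (successors {0, 1, 2, 5, 7}): φ is true.
  1 (successors {0, 1, 4, 5, 7}): φ is true.
  2 (successors {0, 1, 3, 5, 7}): φ is true.
  3 (successors {0, 3, 4, 6}): φ is true.
  4 (successors {3, 5}): φ is true.
  5 (successors {1, 3, 4}): φ is true.
  6 (successors {2, 3, 4, 5, 7}): φ is true.
  7 (successors {0, 1, 2, 4, 5, 6}): φ is true.
Detail at 0 (witness):
  At 0: \Box \Box (\neg r \land r) is false, so \neg \Box \Box (\neg r \land r) is true.
    At 0: \Box \Box (\neg r \land r) requires \Box (\neg r \land r) at every successor {0, 1, 2, 5, 7}.
      \Box (\neg r \land r) fails at 0, so \Box \Box (\neg r \land r) is false at 0.

Yes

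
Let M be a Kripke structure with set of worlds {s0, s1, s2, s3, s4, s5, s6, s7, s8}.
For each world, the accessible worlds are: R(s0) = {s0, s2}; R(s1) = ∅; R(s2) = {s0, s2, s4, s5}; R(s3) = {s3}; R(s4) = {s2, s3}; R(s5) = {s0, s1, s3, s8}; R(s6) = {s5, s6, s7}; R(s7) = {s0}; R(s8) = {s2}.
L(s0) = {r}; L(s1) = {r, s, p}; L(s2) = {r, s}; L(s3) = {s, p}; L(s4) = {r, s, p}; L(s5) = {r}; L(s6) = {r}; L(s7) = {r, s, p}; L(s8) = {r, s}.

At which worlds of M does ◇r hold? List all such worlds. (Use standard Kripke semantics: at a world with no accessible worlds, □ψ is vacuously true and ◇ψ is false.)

s0, s2, s4, s5, s6, s7, s8

Let φ = ◇r. Evaluate φ at each world:
  s0 (successors {s0, s2}): φ is true.
  s1 (successors ∅): φ is false.
  s2 (successors {s0, s2, s4, s5}): φ is true.
  s3 (successors {s3}): φ is false.
  s4 (successors {s2, s3}): φ is true.
  s5 (successors {s0, s1, s3, s8}): φ is true.
  s6 (successors {s5, s6, s7}): φ is true.
  s7 (successors {s0}): φ is true.
  s8 (successors {s2}): φ is true.
For instance, at s4:
  At s4: ◇r requires r at some successor in {s2, s3}.
    r holds at s2, so ◇r is true at s4.
Satisfying worlds: {s0, s2, s4, s5, s6, s7, s8}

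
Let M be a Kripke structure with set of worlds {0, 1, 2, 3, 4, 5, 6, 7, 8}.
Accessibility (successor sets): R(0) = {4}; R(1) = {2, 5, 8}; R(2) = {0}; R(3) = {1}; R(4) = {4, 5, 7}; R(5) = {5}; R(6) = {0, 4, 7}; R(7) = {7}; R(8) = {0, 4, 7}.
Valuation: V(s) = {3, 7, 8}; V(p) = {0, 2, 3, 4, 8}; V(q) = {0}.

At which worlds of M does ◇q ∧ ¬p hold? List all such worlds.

Let φ = ◇q ∧ ¬p. Evaluate φ at each world:
  0 (successors {4}): φ is false.
  1 (successors {2, 5, 8}): φ is false.
  2 (successors {0}): φ is false.
  3 (successors {1}): φ is false.
  4 (successors {4, 5, 7}): φ is false.
  5 (successors {5}): φ is false.
  6 (successors {0, 4, 7}): φ is true.
  7 (successors {7}): φ is false.
  8 (successors {0, 4, 7}): φ is false.
For instance, at 6:
  At 6: ◇q is true, ¬p is true, so ◇q ∧ ¬p is true.
    At 6: ◇q requires q at some successor in {0, 4, 7}.
      q holds at 0, so ◇q is true at 6.
Satisfying worlds: {6}

6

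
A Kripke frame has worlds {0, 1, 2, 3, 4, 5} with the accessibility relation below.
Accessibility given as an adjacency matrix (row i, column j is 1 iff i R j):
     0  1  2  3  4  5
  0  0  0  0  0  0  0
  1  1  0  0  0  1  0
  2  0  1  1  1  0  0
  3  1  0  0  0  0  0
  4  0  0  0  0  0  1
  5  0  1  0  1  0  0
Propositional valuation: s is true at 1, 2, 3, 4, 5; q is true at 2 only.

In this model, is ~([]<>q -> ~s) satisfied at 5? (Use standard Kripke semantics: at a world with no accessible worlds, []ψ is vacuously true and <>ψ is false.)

At 5: []<>q -> ~s is true, so ~([]<>q -> ~s) is false.
  At 5: []<>q is false, ~s is false, so []<>q -> ~s is true.
    At 5: []<>q requires <>q at every successor {1, 3}.
      <>q fails at 1, so []<>q is false at 5.

No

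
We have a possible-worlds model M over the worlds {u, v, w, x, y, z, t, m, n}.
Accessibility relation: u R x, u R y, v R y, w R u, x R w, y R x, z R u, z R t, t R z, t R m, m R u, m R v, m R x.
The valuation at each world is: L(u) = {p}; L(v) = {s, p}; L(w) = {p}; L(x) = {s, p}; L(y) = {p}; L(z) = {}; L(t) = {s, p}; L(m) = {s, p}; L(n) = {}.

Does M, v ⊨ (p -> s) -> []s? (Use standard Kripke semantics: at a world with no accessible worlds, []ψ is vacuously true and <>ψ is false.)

No

At v: p -> s is true, []s is false, so (p -> s) -> []s is false.
  At v: []s requires s at every successor {y}.
    s fails at y, so []s is false at v.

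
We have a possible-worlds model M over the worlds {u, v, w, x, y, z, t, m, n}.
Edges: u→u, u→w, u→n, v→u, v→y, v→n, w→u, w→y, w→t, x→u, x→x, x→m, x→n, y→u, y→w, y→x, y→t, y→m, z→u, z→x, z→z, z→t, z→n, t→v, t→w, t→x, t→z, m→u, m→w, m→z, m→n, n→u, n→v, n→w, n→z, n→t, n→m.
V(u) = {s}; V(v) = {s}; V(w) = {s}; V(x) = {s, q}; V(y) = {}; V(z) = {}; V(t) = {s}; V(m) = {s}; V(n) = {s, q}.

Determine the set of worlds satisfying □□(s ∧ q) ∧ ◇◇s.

none

Recall that □ψ holds at a world iff ψ holds at every accessible world, and ◇ψ holds iff ψ holds at some accessible world.
Let φ = □□(s ∧ q) ∧ ◇◇s. Evaluate φ at each world:
  u (successors {u, w, n}): φ is false.
  v (successors {u, y, n}): φ is false.
  w (successors {u, y, t}): φ is false.
  x (successors {u, x, m, n}): φ is false.
  y (successors {u, w, x, t, m}): φ is false.
  z (successors {u, x, z, t, n}): φ is false.
  t (successors {v, w, x, z}): φ is false.
  m (successors {u, w, z, n}): φ is false.
  n (successors {u, v, w, z, t, m}): φ is false.
For instance, at n:
  At n: □□(s ∧ q) is false, ◇◇s is true, so □□(s ∧ q) ∧ ◇◇s is false.
    At n: □□(s ∧ q) requires □(s ∧ q) at every successor {u, v, w, z, t, m}.
      □(s ∧ q) fails at u, so □□(s ∧ q) is false at n.
    At n: ◇◇s requires ◇s at some successor in {u, v, w, z, t, m}.
      ◇s holds at u, so ◇◇s is true at n.
Satisfying worlds: none.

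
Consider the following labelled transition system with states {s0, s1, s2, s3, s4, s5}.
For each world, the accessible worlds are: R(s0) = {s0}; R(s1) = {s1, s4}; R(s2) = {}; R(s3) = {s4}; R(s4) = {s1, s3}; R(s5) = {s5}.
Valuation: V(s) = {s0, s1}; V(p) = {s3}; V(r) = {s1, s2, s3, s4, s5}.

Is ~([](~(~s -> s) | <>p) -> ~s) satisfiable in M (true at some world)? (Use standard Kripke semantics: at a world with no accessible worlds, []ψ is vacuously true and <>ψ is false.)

No

Let φ = ~([](~(~s -> s) | <>p) -> ~s). Evaluate φ at each world:
  s0 (successors {s0}): φ is false.
  s1 (successors {s1, s4}): φ is false.
  s2 (successors ∅): φ is false.
  s3 (successors {s4}): φ is false.
  s4 (successors {s1, s3}): φ is false.
  s5 (successors {s5}): φ is false.
For instance, at s5:
  At s5: [](~(~s -> s) | <>p) -> ~s is true, so ~([](~(~s -> s) | <>p) -> ~s) is false.
    At s5: [](~(~s -> s) | <>p) is true, ~s is true, so [](~(~s -> s) | <>p) -> ~s is true.
      At s5: [](~(~s -> s) | <>p) requires ~(~s -> s) | <>p at every successor {s5}.
        At s5: ~(~s -> s) | <>p is true.
      So [](~(~s -> s) | <>p) is true at s5.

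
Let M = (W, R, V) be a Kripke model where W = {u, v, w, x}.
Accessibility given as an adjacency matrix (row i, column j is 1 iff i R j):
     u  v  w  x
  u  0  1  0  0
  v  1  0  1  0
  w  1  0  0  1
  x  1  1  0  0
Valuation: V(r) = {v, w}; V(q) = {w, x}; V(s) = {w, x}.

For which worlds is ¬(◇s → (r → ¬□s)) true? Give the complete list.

none

Let φ = ¬(◇s → (r → ¬□s)). Evaluate φ at each world:
  u (successors {v}): φ is false.
  v (successors {u, w}): φ is false.
  w (successors {u, x}): φ is false.
  x (successors {u, v}): φ is false.
For instance, at w:
  At w: ◇s → (r → ¬□s) is true, so ¬(◇s → (r → ¬□s)) is false.
    At w: ◇s is true, r → ¬□s is true, so ◇s → (r → ¬□s) is true.
      At w: ◇s requires s at some successor in {u, x}.
        s holds at x, so ◇s is true at w.
      At w: r is true, ¬□s is true, so r → ¬□s is true.
Satisfying worlds: none.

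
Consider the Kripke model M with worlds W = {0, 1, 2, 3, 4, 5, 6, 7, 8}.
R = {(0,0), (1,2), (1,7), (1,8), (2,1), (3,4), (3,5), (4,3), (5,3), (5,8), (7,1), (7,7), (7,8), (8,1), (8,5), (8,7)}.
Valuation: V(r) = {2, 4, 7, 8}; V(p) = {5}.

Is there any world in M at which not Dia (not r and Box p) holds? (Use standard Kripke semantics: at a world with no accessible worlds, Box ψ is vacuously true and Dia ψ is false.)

Yes

Let φ = not Dia (not r and Box p). Evaluate φ at each world:
  0 (successors {0}): φ is true.
  1 (successors {2, 7, 8}): φ is true.
  2 (successors {1}): φ is true.
  3 (successors {4, 5}): φ is true.
  4 (successors {3}): φ is true.
  5 (successors {3, 8}): φ is true.
  6 (successors ∅): φ is true.
  7 (successors {1, 7, 8}): φ is true.
  8 (successors {1, 5, 7}): φ is true.
Detail at 0 (witness):
  At 0: Dia (not r and Box p) is false, so not Dia (not r and Box p) is true.
    At 0: Dia (not r and Box p) requires not r and Box p at some successor in {0}.
      At 0: not r and Box p is false.
    So Dia (not r and Box p) is false at 0.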